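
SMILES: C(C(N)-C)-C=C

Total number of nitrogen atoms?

1

The symbol for nitrogen appears 1 time in the SMILES.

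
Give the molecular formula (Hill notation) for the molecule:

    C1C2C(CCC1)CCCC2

C10H18

Heavy atoms from the SMILES: 10 C.
Implicit hydrogens by atom environment:
  8 × C: 2 H each → 16
  2 × C: 1 H each → 2
  Total hydrogens = 18.
Molecular formula: C10H18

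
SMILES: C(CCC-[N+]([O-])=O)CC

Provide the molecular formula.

Heavy atoms from the SMILES: 6 C, 1 N, 2 O.
Implicit hydrogens by atom environment:
  5 × C: 2 H each → 10
  1 × C: 3 H
  1 × N (charge +1): no H
  1 × O: no H
  1 × O (charge -1): no H
  Total hydrogens = 13.
Molecular formula: C6H13NO2

C6H13NO2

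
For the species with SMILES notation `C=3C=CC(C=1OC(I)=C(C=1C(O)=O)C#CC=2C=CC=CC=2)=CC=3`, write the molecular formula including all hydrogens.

C19H11IO3

Heavy atoms from the SMILES: 19 C, 1 I, 3 O.
Implicit hydrogens by atom environment:
  10 × C (aromatic): 1 H each → 10
  6 × C (aromatic): no H
  3 × C: no H
  1 × I: no H
  1 × O: 1 H
  1 × O (aromatic): no H
  1 × O: no H
  Total hydrogens = 11.
Molecular formula: C19H11IO3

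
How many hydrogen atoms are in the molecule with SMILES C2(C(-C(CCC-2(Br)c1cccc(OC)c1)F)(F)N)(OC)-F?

Hydrogens are implicit in SMILES; fill each atom to its normal valence:
  4 × C (aromatic): 1 H each → 4
  3 × C: no H
  3 × F: no H
  2 × C: 3 H each → 6
  2 × C: 2 H each → 4
  2 × C (aromatic): no H
  2 × O: no H
  1 × Br: no H
  1 × C: 1 H
  1 × N: 2 H
  Total hydrogens = 17.

17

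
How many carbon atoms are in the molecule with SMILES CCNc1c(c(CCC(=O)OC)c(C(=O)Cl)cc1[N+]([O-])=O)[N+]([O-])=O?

The symbol for carbon appears 13 times in the SMILES. Lowercase c denotes aromatic carbon and counts toward C.

13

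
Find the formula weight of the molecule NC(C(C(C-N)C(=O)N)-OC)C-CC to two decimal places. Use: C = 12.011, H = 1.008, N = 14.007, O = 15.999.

203.29

Molecular formula: C9H21N3O2.
M = 9×12.011 + 21×1.008 + 3×14.007 + 2×15.999 = 203.29 g/mol.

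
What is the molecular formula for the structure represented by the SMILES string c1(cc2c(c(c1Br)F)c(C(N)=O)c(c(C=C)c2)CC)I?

Heavy atoms from the SMILES: 1 Br, 15 C, 1 F, 1 I, 1 N, 1 O.
Implicit hydrogens by atom environment:
  8 × C (aromatic): no H
  2 × C: 2 H each → 4
  2 × C (aromatic): 1 H each → 2
  1 × Br: no H
  1 × C: 3 H
  1 × C: 1 H
  1 × C: no H
  1 × F: no H
  1 × I: no H
  1 × N: 2 H
  1 × O: no H
  Total hydrogens = 12.
Molecular formula: C15H12BrFINO

C15H12BrFINO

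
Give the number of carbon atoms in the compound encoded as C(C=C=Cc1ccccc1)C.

11

The symbol for carbon appears 11 times in the SMILES. Lowercase c denotes aromatic carbon and counts toward C.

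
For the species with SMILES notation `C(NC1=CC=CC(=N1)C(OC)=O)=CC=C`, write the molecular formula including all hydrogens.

Heavy atoms from the SMILES: 11 C, 2 N, 2 O.
Implicit hydrogens by atom environment:
  3 × C (aromatic): 1 H each → 3
  3 × C: 1 H each → 3
  2 × C (aromatic): no H
  2 × O: no H
  1 × C: 3 H
  1 × C: 2 H
  1 × C: no H
  1 × N: 1 H
  1 × N (aromatic): no H
  Total hydrogens = 12.
Molecular formula: C11H12N2O2

C11H12N2O2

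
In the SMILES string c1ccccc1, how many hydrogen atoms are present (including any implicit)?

6

Hydrogens are implicit in SMILES; fill each atom to its normal valence:
  6 × C (aromatic): 1 H each → 6
  Total hydrogens = 6.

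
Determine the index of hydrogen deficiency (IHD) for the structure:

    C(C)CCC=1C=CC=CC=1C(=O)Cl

Molecular formula from the SMILES: C11H13ClO.
DoU = (2C + 2 + N − H − X)/2 = (2·11 + 2 + 0 − 13 − 1)/2 = 10/2 = 5.
(Structurally: 1 ring(s) + 4 π bond(s) = 5.)

5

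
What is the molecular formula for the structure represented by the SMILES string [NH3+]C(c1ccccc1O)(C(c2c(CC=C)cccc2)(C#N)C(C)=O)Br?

Heavy atoms from the SMILES: 1 Br, 20 C, 2 N, 2 O.
Implicit hydrogens by atom environment:
  8 × C (aromatic): 1 H each → 8
  4 × C: no H
  4 × C (aromatic): no H
  2 × C: 2 H each → 4
  1 × Br: no H
  1 × C: 3 H
  1 × C: 1 H
  1 × N (charge +1): 3 H
  1 × N: no H
  1 × O: 1 H
  1 × O: no H
  Total hydrogens = 20.
Net charge +1.
Molecular formula: C20H20BrN2O2+

C20H20BrN2O2+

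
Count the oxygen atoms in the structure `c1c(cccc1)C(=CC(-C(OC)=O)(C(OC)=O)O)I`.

5

The symbol for oxygen appears 5 times in the SMILES.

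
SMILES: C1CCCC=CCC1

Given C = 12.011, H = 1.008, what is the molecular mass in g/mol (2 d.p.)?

Molecular formula: C8H14.
M = 8×12.011 + 14×1.008 = 110.20 g/mol.

110.20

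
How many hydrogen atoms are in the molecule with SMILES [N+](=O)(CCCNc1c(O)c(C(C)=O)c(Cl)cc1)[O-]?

Hydrogens are implicit in SMILES; fill each atom to its normal valence:
  4 × C (aromatic): no H
  3 × C: 2 H each → 6
  2 × C (aromatic): 1 H each → 2
  2 × O: no H
  1 × C: 3 H
  1 × C: no H
  1 × Cl: no H
  1 × N: 1 H
  1 × N (charge +1): no H
  1 × O: 1 H
  1 × O (charge -1): no H
  Total hydrogens = 13.

13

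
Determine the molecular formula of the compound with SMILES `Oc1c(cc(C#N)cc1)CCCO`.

C10H11NO2

Heavy atoms from the SMILES: 10 C, 1 N, 2 O.
Implicit hydrogens by atom environment:
  3 × C: 2 H each → 6
  3 × C (aromatic): 1 H each → 3
  3 × C (aromatic): no H
  2 × O: 1 H each → 2
  1 × C: no H
  1 × N: no H
  Total hydrogens = 11.
Molecular formula: C10H11NO2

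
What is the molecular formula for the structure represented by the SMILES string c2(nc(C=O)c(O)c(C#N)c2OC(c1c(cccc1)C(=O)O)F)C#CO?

C17H9FN2O6

Heavy atoms from the SMILES: 17 C, 1 F, 2 N, 6 O.
Implicit hydrogens by atom environment:
  7 × C (aromatic): no H
  4 × C (aromatic): 1 H each → 4
  4 × C: no H
  3 × O: 1 H each → 3
  3 × O: no H
  2 × C: 1 H each → 2
  1 × F: no H
  1 × N (aromatic): no H
  1 × N: no H
  Total hydrogens = 9.
Molecular formula: C17H9FN2O6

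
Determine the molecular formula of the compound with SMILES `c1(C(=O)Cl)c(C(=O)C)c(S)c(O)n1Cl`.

C7H5Cl2NO3S

Heavy atoms from the SMILES: 7 C, 2 Cl, 1 N, 3 O, 1 S.
Implicit hydrogens by atom environment:
  4 × C (aromatic): no H
  2 × C: no H
  2 × Cl: no H
  2 × O: no H
  1 × C: 3 H
  1 × N (aromatic): no H
  1 × O: 1 H
  1 × S: 1 H
  Total hydrogens = 5.
Molecular formula: C7H5Cl2NO3S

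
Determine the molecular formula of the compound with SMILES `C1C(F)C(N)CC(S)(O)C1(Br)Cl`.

C6H10BrClFNOS

Heavy atoms from the SMILES: 1 Br, 6 C, 1 Cl, 1 F, 1 N, 1 O, 1 S.
Implicit hydrogens by atom environment:
  2 × C: 2 H each → 4
  2 × C: 1 H each → 2
  2 × C: no H
  1 × Br: no H
  1 × Cl: no H
  1 × F: no H
  1 × N: 2 H
  1 × O: 1 H
  1 × S: 1 H
  Total hydrogens = 10.
Molecular formula: C6H10BrClFNOS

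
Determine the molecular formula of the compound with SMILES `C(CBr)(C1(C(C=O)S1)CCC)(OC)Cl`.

C9H14BrClO2S

Heavy atoms from the SMILES: 1 Br, 9 C, 1 Cl, 2 O, 1 S.
Implicit hydrogens by atom environment:
  3 × C: 2 H each → 6
  2 × C: 3 H each → 6
  2 × C: 1 H each → 2
  2 × C: no H
  2 × O: no H
  1 × Br: no H
  1 × Cl: no H
  1 × S: no H
  Total hydrogens = 14.
Molecular formula: C9H14BrClO2S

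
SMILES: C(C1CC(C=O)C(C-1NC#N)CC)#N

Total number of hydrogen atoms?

13

Hydrogens are implicit in SMILES; fill each atom to its normal valence:
  5 × C: 1 H each → 5
  2 × C: 2 H each → 4
  2 × C: no H
  2 × N: no H
  1 × C: 3 H
  1 × N: 1 H
  1 × O: no H
  Total hydrogens = 13.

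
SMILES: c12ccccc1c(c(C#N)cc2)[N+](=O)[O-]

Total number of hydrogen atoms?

Hydrogens are implicit in SMILES; fill each atom to its normal valence:
  6 × C (aromatic): 1 H each → 6
  4 × C (aromatic): no H
  1 × C: no H
  1 × N (charge +1): no H
  1 × N: no H
  1 × O: no H
  1 × O (charge -1): no H
  Total hydrogens = 6.

6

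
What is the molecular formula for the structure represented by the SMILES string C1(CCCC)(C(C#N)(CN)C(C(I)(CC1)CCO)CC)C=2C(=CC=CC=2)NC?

C23H36IN3O

Heavy atoms from the SMILES: 23 C, 1 I, 3 N, 1 O.
Implicit hydrogens by atom environment:
  9 × C: 2 H each → 18
  4 × C (aromatic): 1 H each → 4
  4 × C: no H
  3 × C: 3 H each → 9
  2 × C (aromatic): no H
  1 × C: 1 H
  1 × I: no H
  1 × N: 2 H
  1 × N: 1 H
  1 × N: no H
  1 × O: 1 H
  Total hydrogens = 36.
Molecular formula: C23H36IN3O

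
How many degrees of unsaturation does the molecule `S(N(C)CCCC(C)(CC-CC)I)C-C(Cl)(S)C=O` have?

Molecular formula from the SMILES: C13H25ClINOS2.
DoU = (2C + 2 + N − H − X)/2 = (2·13 + 2 + 1 − 25 − 2)/2 = 2/2 = 1.
(Structurally: 0 ring(s) + 1 π bond(s) = 1.)

1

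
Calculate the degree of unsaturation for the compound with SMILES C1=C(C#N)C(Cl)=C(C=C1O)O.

6

Molecular formula from the SMILES: C7H4ClNO2.
DoU = (2C + 2 + N − H − X)/2 = (2·7 + 2 + 1 − 4 − 1)/2 = 12/2 = 6.
(Structurally: 1 ring(s) + 5 π bond(s) = 6.)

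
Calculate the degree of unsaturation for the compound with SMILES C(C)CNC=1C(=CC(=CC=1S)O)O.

4

Molecular formula from the SMILES: C9H13NO2S.
DoU = (2C + 2 + N − H − X)/2 = (2·9 + 2 + 1 − 13 − 0)/2 = 8/2 = 4.
(Structurally: 1 ring(s) + 3 π bond(s) = 4.)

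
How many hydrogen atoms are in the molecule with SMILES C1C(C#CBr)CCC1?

Hydrogens are implicit in SMILES; fill each atom to its normal valence:
  4 × C: 2 H each → 8
  2 × C: no H
  1 × Br: no H
  1 × C: 1 H
  Total hydrogens = 9.

9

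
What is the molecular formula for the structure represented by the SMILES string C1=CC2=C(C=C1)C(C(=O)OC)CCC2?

Heavy atoms from the SMILES: 12 C, 2 O.
Implicit hydrogens by atom environment:
  4 × C (aromatic): 1 H each → 4
  3 × C: 2 H each → 6
  2 × C (aromatic): no H
  2 × O: no H
  1 × C: 3 H
  1 × C: 1 H
  1 × C: no H
  Total hydrogens = 14.
Molecular formula: C12H14O2

C12H14O2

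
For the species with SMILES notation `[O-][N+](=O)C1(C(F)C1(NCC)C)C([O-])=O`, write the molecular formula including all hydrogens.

Heavy atoms from the SMILES: 7 C, 1 F, 2 N, 4 O.
Implicit hydrogens by atom environment:
  3 × C: no H
  2 × C: 3 H each → 6
  2 × O: no H
  2 × O (charge -1): no H
  1 × C: 2 H
  1 × C: 1 H
  1 × F: no H
  1 × N: 1 H
  1 × N (charge +1): no H
  Total hydrogens = 10.
Net charge -1.
Molecular formula: C7H10FN2O4-

C7H10FN2O4-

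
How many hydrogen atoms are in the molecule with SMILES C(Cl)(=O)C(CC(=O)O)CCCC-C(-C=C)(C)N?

20

Hydrogens are implicit in SMILES; fill each atom to its normal valence:
  6 × C: 2 H each → 12
  3 × C: no H
  2 × C: 1 H each → 2
  2 × O: no H
  1 × C: 3 H
  1 × Cl: no H
  1 × N: 2 H
  1 × O: 1 H
  Total hydrogens = 20.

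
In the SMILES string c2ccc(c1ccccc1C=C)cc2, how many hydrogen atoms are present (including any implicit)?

12

Hydrogens are implicit in SMILES; fill each atom to its normal valence:
  9 × C (aromatic): 1 H each → 9
  3 × C (aromatic): no H
  1 × C: 2 H
  1 × C: 1 H
  Total hydrogens = 12.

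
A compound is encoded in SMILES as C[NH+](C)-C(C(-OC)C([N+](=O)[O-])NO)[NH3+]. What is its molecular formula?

[C6H18N4O4]2+

Heavy atoms from the SMILES: 6 C, 4 N, 4 O.
Implicit hydrogens by atom environment:
  3 × C: 3 H each → 9
  3 × C: 1 H each → 3
  2 × O: no H
  1 × N (charge +1): 3 H
  1 × N: 1 H
  1 × N (charge +1): 1 H
  1 × N (charge +1): no H
  1 × O: 1 H
  1 × O (charge -1): no H
  Total hydrogens = 18.
Net charge +2.
Molecular formula: [C6H18N4O4]2+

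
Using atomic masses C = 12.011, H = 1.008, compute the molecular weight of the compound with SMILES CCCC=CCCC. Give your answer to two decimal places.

112.22

Molecular formula: C8H16.
M = 8×12.011 + 16×1.008 = 112.22 g/mol.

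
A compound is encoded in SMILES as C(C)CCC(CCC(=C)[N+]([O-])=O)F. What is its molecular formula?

C9H16FNO2

Heavy atoms from the SMILES: 9 C, 1 F, 1 N, 2 O.
Implicit hydrogens by atom environment:
  6 × C: 2 H each → 12
  1 × C: 3 H
  1 × C: 1 H
  1 × C: no H
  1 × F: no H
  1 × N (charge +1): no H
  1 × O: no H
  1 × O (charge -1): no H
  Total hydrogens = 16.
Molecular formula: C9H16FNO2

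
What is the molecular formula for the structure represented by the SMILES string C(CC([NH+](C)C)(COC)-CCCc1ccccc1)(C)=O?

C17H28NO2+

Heavy atoms from the SMILES: 17 C, 1 N, 2 O.
Implicit hydrogens by atom environment:
  5 × C: 2 H each → 10
  5 × C (aromatic): 1 H each → 5
  4 × C: 3 H each → 12
  2 × C: no H
  2 × O: no H
  1 × C (aromatic): no H
  1 × N (charge +1): 1 H
  Total hydrogens = 28.
Net charge +1.
Molecular formula: C17H28NO2+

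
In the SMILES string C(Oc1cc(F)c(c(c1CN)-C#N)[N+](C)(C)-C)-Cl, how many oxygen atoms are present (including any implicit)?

The symbol for oxygen appears 1 time in the SMILES.

1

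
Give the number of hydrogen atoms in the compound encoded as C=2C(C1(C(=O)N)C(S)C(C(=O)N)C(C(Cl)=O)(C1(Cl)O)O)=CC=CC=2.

Hydrogens are implicit in SMILES; fill each atom to its normal valence:
  6 × C: no H
  5 × C (aromatic): 1 H each → 5
  3 × O: no H
  2 × C: 1 H each → 2
  2 × Cl: no H
  2 × N: 2 H each → 4
  2 × O: 1 H each → 2
  1 × C (aromatic): no H
  1 × S: 1 H
  Total hydrogens = 14.

14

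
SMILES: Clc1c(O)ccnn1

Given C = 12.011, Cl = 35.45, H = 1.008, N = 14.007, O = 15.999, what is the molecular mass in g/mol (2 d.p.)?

Molecular formula: C4H3ClN2O.
M = 4×12.011 + 1×35.45 + 3×1.008 + 2×14.007 + 1×15.999 = 130.53 g/mol.

130.53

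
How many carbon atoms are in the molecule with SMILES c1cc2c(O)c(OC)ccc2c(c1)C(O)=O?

The symbol for carbon appears 12 times in the SMILES. Lowercase c denotes aromatic carbon and counts toward C.

12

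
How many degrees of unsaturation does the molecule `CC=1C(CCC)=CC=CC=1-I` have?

4

Molecular formula from the SMILES: C10H13I.
DoU = (2C + 2 + N − H − X)/2 = (2·10 + 2 + 0 − 13 − 1)/2 = 8/2 = 4.
(Structurally: 1 ring(s) + 3 π bond(s) = 4.)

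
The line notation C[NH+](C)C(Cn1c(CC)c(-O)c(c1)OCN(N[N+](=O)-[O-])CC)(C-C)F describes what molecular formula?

Heavy atoms from the SMILES: 15 C, 1 F, 5 N, 4 O.
Implicit hydrogens by atom environment:
  5 × C: 3 H each → 15
  5 × C: 2 H each → 10
  3 × C (aromatic): no H
  2 × O: no H
  1 × C (aromatic): 1 H
  1 × C: no H
  1 × F: no H
  1 × N: 1 H
  1 × N (charge +1): 1 H
  1 × N (aromatic): no H
  1 × N: no H
  1 × N (charge +1): no H
  1 × O: 1 H
  1 × O (charge -1): no H
  Total hydrogens = 29.
Net charge +1.
Molecular formula: C15H29FN5O4+

C15H29FN5O4+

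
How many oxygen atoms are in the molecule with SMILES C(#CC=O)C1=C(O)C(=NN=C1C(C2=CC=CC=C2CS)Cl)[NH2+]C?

The symbol for oxygen appears 2 times in the SMILES.

2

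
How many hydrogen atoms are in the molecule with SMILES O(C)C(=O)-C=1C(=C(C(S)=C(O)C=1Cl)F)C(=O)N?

7

Hydrogens are implicit in SMILES; fill each atom to its normal valence:
  6 × C (aromatic): no H
  3 × O: no H
  2 × C: no H
  1 × C: 3 H
  1 × Cl: no H
  1 × F: no H
  1 × N: 2 H
  1 × O: 1 H
  1 × S: 1 H
  Total hydrogens = 7.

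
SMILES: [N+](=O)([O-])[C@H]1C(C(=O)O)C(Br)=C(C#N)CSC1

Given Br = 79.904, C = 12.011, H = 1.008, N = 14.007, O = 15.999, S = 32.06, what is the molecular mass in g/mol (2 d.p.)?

Molecular formula: C8H7BrN2O4S.
M = 1×79.904 + 8×12.011 + 7×1.008 + 2×14.007 + 4×15.999 + 1×32.06 = 307.12 g/mol.

307.12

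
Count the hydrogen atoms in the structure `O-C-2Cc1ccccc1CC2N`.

13

Hydrogens are implicit in SMILES; fill each atom to its normal valence:
  4 × C (aromatic): 1 H each → 4
  2 × C: 2 H each → 4
  2 × C: 1 H each → 2
  2 × C (aromatic): no H
  1 × N: 2 H
  1 × O: 1 H
  Total hydrogens = 13.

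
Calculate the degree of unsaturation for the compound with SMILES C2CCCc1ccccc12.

Molecular formula from the SMILES: C10H12.
DoU = (2C + 2 + N − H − X)/2 = (2·10 + 2 + 0 − 12 − 0)/2 = 10/2 = 5.
(Structurally: 2 ring(s) + 3 π bond(s) = 5.)

5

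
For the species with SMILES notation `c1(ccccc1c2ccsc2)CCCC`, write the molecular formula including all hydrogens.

C14H16S

Heavy atoms from the SMILES: 14 C, 1 S.
Implicit hydrogens by atom environment:
  7 × C (aromatic): 1 H each → 7
  3 × C: 2 H each → 6
  3 × C (aromatic): no H
  1 × C: 3 H
  1 × S (aromatic): no H
  Total hydrogens = 16.
Molecular formula: C14H16S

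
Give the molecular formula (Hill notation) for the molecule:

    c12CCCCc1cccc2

Heavy atoms from the SMILES: 10 C.
Implicit hydrogens by atom environment:
  4 × C: 2 H each → 8
  4 × C (aromatic): 1 H each → 4
  2 × C (aromatic): no H
  Total hydrogens = 12.
Molecular formula: C10H12

C10H12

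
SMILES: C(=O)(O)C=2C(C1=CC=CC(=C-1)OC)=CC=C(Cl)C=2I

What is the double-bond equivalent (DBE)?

9

Molecular formula from the SMILES: C14H10ClIO3.
DoU = (2C + 2 + N − H − X)/2 = (2·14 + 2 + 0 − 10 − 2)/2 = 18/2 = 9.
(Structurally: 2 ring(s) + 7 π bond(s) = 9.)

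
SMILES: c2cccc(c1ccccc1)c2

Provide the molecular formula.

Heavy atoms from the SMILES: 12 C.
Implicit hydrogens by atom environment:
  10 × C (aromatic): 1 H each → 10
  2 × C (aromatic): no H
  Total hydrogens = 10.
Molecular formula: C12H10

C12H10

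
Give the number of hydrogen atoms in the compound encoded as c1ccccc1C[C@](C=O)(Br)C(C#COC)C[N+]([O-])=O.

14

Hydrogens are implicit in SMILES; fill each atom to its normal valence:
  5 × C (aromatic): 1 H each → 5
  3 × C: no H
  3 × O: no H
  2 × C: 2 H each → 4
  2 × C: 1 H each → 2
  1 × Br: no H
  1 × C: 3 H
  1 × C (aromatic): no H
  1 × N (charge +1): no H
  1 × O (charge -1): no H
  Total hydrogens = 14.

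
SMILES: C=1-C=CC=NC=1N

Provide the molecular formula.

C5H6N2

Heavy atoms from the SMILES: 5 C, 2 N.
Implicit hydrogens by atom environment:
  4 × C (aromatic): 1 H each → 4
  1 × C (aromatic): no H
  1 × N: 2 H
  1 × N (aromatic): no H
  Total hydrogens = 6.
Molecular formula: C5H6N2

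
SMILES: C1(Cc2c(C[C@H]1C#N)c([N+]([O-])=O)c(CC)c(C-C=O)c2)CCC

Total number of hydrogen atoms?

22

Hydrogens are implicit in SMILES; fill each atom to its normal valence:
  6 × C: 2 H each → 12
  5 × C (aromatic): no H
  3 × C: 1 H each → 3
  2 × C: 3 H each → 6
  2 × O: no H
  1 × C (aromatic): 1 H
  1 × C: no H
  1 × N (charge +1): no H
  1 × N: no H
  1 × O (charge -1): no H
  Total hydrogens = 22.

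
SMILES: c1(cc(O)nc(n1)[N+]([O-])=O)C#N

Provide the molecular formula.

C5H2N4O3

Heavy atoms from the SMILES: 5 C, 4 N, 3 O.
Implicit hydrogens by atom environment:
  3 × C (aromatic): no H
  2 × N (aromatic): no H
  1 × C (aromatic): 1 H
  1 × C: no H
  1 × N (charge +1): no H
  1 × N: no H
  1 × O: 1 H
  1 × O: no H
  1 × O (charge -1): no H
  Total hydrogens = 2.
Molecular formula: C5H2N4O3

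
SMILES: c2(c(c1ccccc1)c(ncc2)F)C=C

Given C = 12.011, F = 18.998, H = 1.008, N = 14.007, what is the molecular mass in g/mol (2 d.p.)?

Molecular formula: C13H10FN.
M = 13×12.011 + 1×18.998 + 10×1.008 + 1×14.007 = 199.23 g/mol.

199.23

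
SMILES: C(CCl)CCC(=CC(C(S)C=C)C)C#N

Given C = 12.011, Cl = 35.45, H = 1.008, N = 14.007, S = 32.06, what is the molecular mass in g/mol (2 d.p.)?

243.79

Molecular formula: C12H18ClNS.
M = 12×12.011 + 1×35.45 + 18×1.008 + 1×14.007 + 1×32.06 = 243.79 g/mol.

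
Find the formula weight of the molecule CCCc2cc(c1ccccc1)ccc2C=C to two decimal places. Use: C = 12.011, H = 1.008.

Molecular formula: C17H18.
M = 17×12.011 + 18×1.008 = 222.33 g/mol.

222.33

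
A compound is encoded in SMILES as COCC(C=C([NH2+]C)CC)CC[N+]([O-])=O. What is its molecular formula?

C10H21N2O3+

Heavy atoms from the SMILES: 10 C, 2 N, 3 O.
Implicit hydrogens by atom environment:
  4 × C: 2 H each → 8
  3 × C: 3 H each → 9
  2 × C: 1 H each → 2
  2 × O: no H
  1 × C: no H
  1 × N (charge +1): 2 H
  1 × N (charge +1): no H
  1 × O (charge -1): no H
  Total hydrogens = 21.
Net charge +1.
Molecular formula: C10H21N2O3+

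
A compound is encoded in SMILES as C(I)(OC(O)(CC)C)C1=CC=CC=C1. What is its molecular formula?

C11H15IO2

Heavy atoms from the SMILES: 11 C, 1 I, 2 O.
Implicit hydrogens by atom environment:
  5 × C (aromatic): 1 H each → 5
  2 × C: 3 H each → 6
  1 × C: 2 H
  1 × C: 1 H
  1 × C: no H
  1 × C (aromatic): no H
  1 × I: no H
  1 × O: 1 H
  1 × O: no H
  Total hydrogens = 15.
Molecular formula: C11H15IO2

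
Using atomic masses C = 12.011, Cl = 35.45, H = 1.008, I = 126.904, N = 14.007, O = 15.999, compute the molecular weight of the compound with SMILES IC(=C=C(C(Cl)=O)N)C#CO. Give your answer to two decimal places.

Molecular formula: C6H3ClINO2.
M = 6×12.011 + 1×35.45 + 3×1.008 + 1×126.904 + 1×14.007 + 2×15.999 = 283.45 g/mol.

283.45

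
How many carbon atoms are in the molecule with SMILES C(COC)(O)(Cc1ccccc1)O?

The symbol for carbon appears 10 times in the SMILES. Lowercase c denotes aromatic carbon and counts toward C.

10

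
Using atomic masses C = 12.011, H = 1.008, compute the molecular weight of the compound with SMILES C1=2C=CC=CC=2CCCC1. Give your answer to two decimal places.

132.21

Molecular formula: C10H12.
M = 10×12.011 + 12×1.008 = 132.21 g/mol.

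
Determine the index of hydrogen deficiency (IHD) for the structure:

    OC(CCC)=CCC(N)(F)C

1

Molecular formula from the SMILES: C8H16FNO.
DoU = (2C + 2 + N − H − X)/2 = (2·8 + 2 + 1 − 16 − 1)/2 = 2/2 = 1.
(Structurally: 0 ring(s) + 1 π bond(s) = 1.)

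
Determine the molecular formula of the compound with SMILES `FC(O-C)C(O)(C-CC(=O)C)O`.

C7H13FO4

Heavy atoms from the SMILES: 7 C, 1 F, 4 O.
Implicit hydrogens by atom environment:
  2 × C: 3 H each → 6
  2 × C: 2 H each → 4
  2 × C: no H
  2 × O: 1 H each → 2
  2 × O: no H
  1 × C: 1 H
  1 × F: no H
  Total hydrogens = 13.
Molecular formula: C7H13FO4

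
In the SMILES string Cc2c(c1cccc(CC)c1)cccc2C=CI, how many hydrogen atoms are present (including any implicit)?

Hydrogens are implicit in SMILES; fill each atom to its normal valence:
  7 × C (aromatic): 1 H each → 7
  5 × C (aromatic): no H
  2 × C: 3 H each → 6
  2 × C: 1 H each → 2
  1 × C: 2 H
  1 × I: no H
  Total hydrogens = 17.

17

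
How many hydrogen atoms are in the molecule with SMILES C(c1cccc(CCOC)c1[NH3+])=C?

Hydrogens are implicit in SMILES; fill each atom to its normal valence:
  3 × C: 2 H each → 6
  3 × C (aromatic): 1 H each → 3
  3 × C (aromatic): no H
  1 × C: 3 H
  1 × C: 1 H
  1 × N (charge +1): 3 H
  1 × O: no H
  Total hydrogens = 16.

16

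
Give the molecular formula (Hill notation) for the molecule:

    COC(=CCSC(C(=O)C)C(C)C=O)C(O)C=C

Heavy atoms from the SMILES: 13 C, 4 O, 1 S.
Implicit hydrogens by atom environment:
  6 × C: 1 H each → 6
  3 × C: 3 H each → 9
  3 × O: no H
  2 × C: 2 H each → 4
  2 × C: no H
  1 × O: 1 H
  1 × S: no H
  Total hydrogens = 20.
Molecular formula: C13H20O4S

C13H20O4S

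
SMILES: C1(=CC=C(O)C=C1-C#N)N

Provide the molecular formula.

Heavy atoms from the SMILES: 7 C, 2 N, 1 O.
Implicit hydrogens by atom environment:
  3 × C (aromatic): 1 H each → 3
  3 × C (aromatic): no H
  1 × C: no H
  1 × N: 2 H
  1 × N: no H
  1 × O: 1 H
  Total hydrogens = 6.
Molecular formula: C7H6N2O

C7H6N2O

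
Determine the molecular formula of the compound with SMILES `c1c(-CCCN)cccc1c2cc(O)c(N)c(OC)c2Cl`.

Heavy atoms from the SMILES: 16 C, 1 Cl, 2 N, 2 O.
Implicit hydrogens by atom environment:
  7 × C (aromatic): no H
  5 × C (aromatic): 1 H each → 5
  3 × C: 2 H each → 6
  2 × N: 2 H each → 4
  1 × C: 3 H
  1 × Cl: no H
  1 × O: 1 H
  1 × O: no H
  Total hydrogens = 19.
Molecular formula: C16H19ClN2O2

C16H19ClN2O2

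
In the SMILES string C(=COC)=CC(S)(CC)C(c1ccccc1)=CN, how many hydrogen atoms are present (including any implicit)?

Hydrogens are implicit in SMILES; fill each atom to its normal valence:
  5 × C (aromatic): 1 H each → 5
  3 × C: 1 H each → 3
  3 × C: no H
  2 × C: 3 H each → 6
  1 × C: 2 H
  1 × C (aromatic): no H
  1 × N: 2 H
  1 × O: no H
  1 × S: 1 H
  Total hydrogens = 19.

19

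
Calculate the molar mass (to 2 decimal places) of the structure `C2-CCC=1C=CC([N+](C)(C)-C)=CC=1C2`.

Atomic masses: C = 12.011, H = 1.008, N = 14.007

190.31

Molecular formula: C13H20N+.
M = 13×12.011 + 20×1.008 + 1×14.007 = 190.31 g/mol.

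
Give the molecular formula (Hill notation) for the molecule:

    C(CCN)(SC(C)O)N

C5H14N2OS

Heavy atoms from the SMILES: 5 C, 2 N, 1 O, 1 S.
Implicit hydrogens by atom environment:
  2 × C: 2 H each → 4
  2 × C: 1 H each → 2
  2 × N: 2 H each → 4
  1 × C: 3 H
  1 × O: 1 H
  1 × S: no H
  Total hydrogens = 14.
Molecular formula: C5H14N2OS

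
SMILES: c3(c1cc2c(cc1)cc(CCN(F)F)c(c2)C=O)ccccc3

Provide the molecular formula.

Heavy atoms from the SMILES: 19 C, 2 F, 1 N, 1 O.
Implicit hydrogens by atom environment:
  10 × C (aromatic): 1 H each → 10
  6 × C (aromatic): no H
  2 × C: 2 H each → 4
  2 × F: no H
  1 × C: 1 H
  1 × N: no H
  1 × O: no H
  Total hydrogens = 15.
Molecular formula: C19H15F2NO

C19H15F2NO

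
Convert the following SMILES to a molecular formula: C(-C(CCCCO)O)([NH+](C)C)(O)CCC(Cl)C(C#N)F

C13H25ClFN2O3+

Heavy atoms from the SMILES: 13 C, 1 Cl, 1 F, 2 N, 3 O.
Implicit hydrogens by atom environment:
  6 × C: 2 H each → 12
  3 × C: 1 H each → 3
  3 × O: 1 H each → 3
  2 × C: 3 H each → 6
  2 × C: no H
  1 × Cl: no H
  1 × F: no H
  1 × N (charge +1): 1 H
  1 × N: no H
  Total hydrogens = 25.
Net charge +1.
Molecular formula: C13H25ClFN2O3+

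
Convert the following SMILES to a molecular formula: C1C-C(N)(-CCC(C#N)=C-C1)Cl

Heavy atoms from the SMILES: 9 C, 1 Cl, 2 N.
Implicit hydrogens by atom environment:
  5 × C: 2 H each → 10
  3 × C: no H
  1 × C: 1 H
  1 × Cl: no H
  1 × N: 2 H
  1 × N: no H
  Total hydrogens = 13.
Molecular formula: C9H13ClN2

C9H13ClN2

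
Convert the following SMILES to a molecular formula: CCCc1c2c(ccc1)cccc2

Heavy atoms from the SMILES: 13 C.
Implicit hydrogens by atom environment:
  7 × C (aromatic): 1 H each → 7
  3 × C (aromatic): no H
  2 × C: 2 H each → 4
  1 × C: 3 H
  Total hydrogens = 14.
Molecular formula: C13H14

C13H14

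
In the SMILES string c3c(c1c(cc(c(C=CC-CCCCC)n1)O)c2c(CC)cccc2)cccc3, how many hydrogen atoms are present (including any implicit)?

31

Hydrogens are implicit in SMILES; fill each atom to its normal valence:
  10 × C (aromatic): 1 H each → 10
  7 × C (aromatic): no H
  6 × C: 2 H each → 12
  2 × C: 3 H each → 6
  2 × C: 1 H each → 2
  1 × N (aromatic): no H
  1 × O: 1 H
  Total hydrogens = 31.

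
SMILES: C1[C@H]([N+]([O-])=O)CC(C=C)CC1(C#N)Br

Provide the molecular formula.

C9H11BrN2O2

Heavy atoms from the SMILES: 1 Br, 9 C, 2 N, 2 O.
Implicit hydrogens by atom environment:
  4 × C: 2 H each → 8
  3 × C: 1 H each → 3
  2 × C: no H
  1 × Br: no H
  1 × N (charge +1): no H
  1 × N: no H
  1 × O: no H
  1 × O (charge -1): no H
  Total hydrogens = 11.
Molecular formula: C9H11BrN2O2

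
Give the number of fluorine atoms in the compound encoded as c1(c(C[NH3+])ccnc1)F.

1

The symbol for fluorine appears 1 time in the SMILES.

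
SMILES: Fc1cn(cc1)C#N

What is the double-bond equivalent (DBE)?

Molecular formula from the SMILES: C5H3FN2.
DoU = (2C + 2 + N − H − X)/2 = (2·5 + 2 + 2 − 3 − 1)/2 = 10/2 = 5.
(Structurally: 1 ring(s) + 4 π bond(s) = 5.)

5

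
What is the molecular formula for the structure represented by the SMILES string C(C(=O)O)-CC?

Heavy atoms from the SMILES: 4 C, 2 O.
Implicit hydrogens by atom environment:
  2 × C: 2 H each → 4
  1 × C: 3 H
  1 × C: no H
  1 × O: 1 H
  1 × O: no H
  Total hydrogens = 8.
Molecular formula: C4H8O2

C4H8O2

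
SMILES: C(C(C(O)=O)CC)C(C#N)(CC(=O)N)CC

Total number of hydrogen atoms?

Hydrogens are implicit in SMILES; fill each atom to its normal valence:
  4 × C: 2 H each → 8
  4 × C: no H
  2 × C: 3 H each → 6
  2 × O: no H
  1 × C: 1 H
  1 × N: 2 H
  1 × N: no H
  1 × O: 1 H
  Total hydrogens = 18.

18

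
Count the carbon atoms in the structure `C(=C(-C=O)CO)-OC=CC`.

The symbol for carbon appears 7 times in the SMILES.

7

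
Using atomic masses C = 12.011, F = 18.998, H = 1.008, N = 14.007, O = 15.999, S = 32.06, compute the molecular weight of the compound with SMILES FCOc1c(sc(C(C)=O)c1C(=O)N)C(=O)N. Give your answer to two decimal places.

260.24

Molecular formula: C9H9FN2O4S.
M = 9×12.011 + 1×18.998 + 9×1.008 + 2×14.007 + 4×15.999 + 1×32.06 = 260.24 g/mol.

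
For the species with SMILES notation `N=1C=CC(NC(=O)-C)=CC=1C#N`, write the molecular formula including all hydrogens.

Heavy atoms from the SMILES: 8 C, 3 N, 1 O.
Implicit hydrogens by atom environment:
  3 × C (aromatic): 1 H each → 3
  2 × C (aromatic): no H
  2 × C: no H
  1 × C: 3 H
  1 × N: 1 H
  1 × N (aromatic): no H
  1 × N: no H
  1 × O: no H
  Total hydrogens = 7.
Molecular formula: C8H7N3O

C8H7N3O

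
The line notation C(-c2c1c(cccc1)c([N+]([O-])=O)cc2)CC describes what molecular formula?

Heavy atoms from the SMILES: 13 C, 1 N, 2 O.
Implicit hydrogens by atom environment:
  6 × C (aromatic): 1 H each → 6
  4 × C (aromatic): no H
  2 × C: 2 H each → 4
  1 × C: 3 H
  1 × N (charge +1): no H
  1 × O: no H
  1 × O (charge -1): no H
  Total hydrogens = 13.
Molecular formula: C13H13NO2

C13H13NO2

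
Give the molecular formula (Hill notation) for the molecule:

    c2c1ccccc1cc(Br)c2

C10H7Br

Heavy atoms from the SMILES: 1 Br, 10 C.
Implicit hydrogens by atom environment:
  7 × C (aromatic): 1 H each → 7
  3 × C (aromatic): no H
  1 × Br: no H
  Total hydrogens = 7.
Molecular formula: C10H7Br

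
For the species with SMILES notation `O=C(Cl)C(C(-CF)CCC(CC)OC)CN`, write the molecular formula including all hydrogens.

C11H21ClFNO2

Heavy atoms from the SMILES: 11 C, 1 Cl, 1 F, 1 N, 2 O.
Implicit hydrogens by atom environment:
  5 × C: 2 H each → 10
  3 × C: 1 H each → 3
  2 × C: 3 H each → 6
  2 × O: no H
  1 × C: no H
  1 × Cl: no H
  1 × F: no H
  1 × N: 2 H
  Total hydrogens = 21.
Molecular formula: C11H21ClFNO2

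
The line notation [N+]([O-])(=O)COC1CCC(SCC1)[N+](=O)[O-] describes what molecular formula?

Heavy atoms from the SMILES: 7 C, 2 N, 5 O, 1 S.
Implicit hydrogens by atom environment:
  5 × C: 2 H each → 10
  3 × O: no H
  2 × C: 1 H each → 2
  2 × N (charge +1): no H
  2 × O (charge -1): no H
  1 × S: no H
  Total hydrogens = 12.
Molecular formula: C7H12N2O5S

C7H12N2O5S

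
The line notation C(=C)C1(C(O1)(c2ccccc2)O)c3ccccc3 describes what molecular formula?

Heavy atoms from the SMILES: 16 C, 2 O.
Implicit hydrogens by atom environment:
  10 × C (aromatic): 1 H each → 10
  2 × C: no H
  2 × C (aromatic): no H
  1 × C: 2 H
  1 × C: 1 H
  1 × O: 1 H
  1 × O: no H
  Total hydrogens = 14.
Molecular formula: C16H14O2

C16H14O2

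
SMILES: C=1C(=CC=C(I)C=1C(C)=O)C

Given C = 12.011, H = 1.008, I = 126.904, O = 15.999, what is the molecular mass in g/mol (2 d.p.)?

260.07

Molecular formula: C9H9IO.
M = 9×12.011 + 9×1.008 + 1×126.904 + 1×15.999 = 260.07 g/mol.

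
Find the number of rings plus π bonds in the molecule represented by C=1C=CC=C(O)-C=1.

4

Molecular formula from the SMILES: C6H6O.
DoU = (2C + 2 + N − H − X)/2 = (2·6 + 2 + 0 − 6 − 0)/2 = 8/2 = 4.
(Structurally: 1 ring(s) + 3 π bond(s) = 4.)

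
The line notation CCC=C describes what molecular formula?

Heavy atoms from the SMILES: 4 C.
Implicit hydrogens by atom environment:
  2 × C: 2 H each → 4
  1 × C: 3 H
  1 × C: 1 H
  Total hydrogens = 8.
Molecular formula: C4H8

C4H8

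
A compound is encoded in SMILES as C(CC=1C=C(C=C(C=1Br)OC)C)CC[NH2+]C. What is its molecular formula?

C13H21BrNO+

Heavy atoms from the SMILES: 1 Br, 13 C, 1 N, 1 O.
Implicit hydrogens by atom environment:
  4 × C: 2 H each → 8
  4 × C (aromatic): no H
  3 × C: 3 H each → 9
  2 × C (aromatic): 1 H each → 2
  1 × Br: no H
  1 × N (charge +1): 2 H
  1 × O: no H
  Total hydrogens = 21.
Net charge +1.
Molecular formula: C13H21BrNO+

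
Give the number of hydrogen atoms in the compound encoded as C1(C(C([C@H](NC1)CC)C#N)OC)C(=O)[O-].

Hydrogens are implicit in SMILES; fill each atom to its normal valence:
  4 × C: 1 H each → 4
  2 × C: 3 H each → 6
  2 × C: 2 H each → 4
  2 × C: no H
  2 × O: no H
  1 × N: 1 H
  1 × N: no H
  1 × O (charge -1): no H
  Total hydrogens = 15.

15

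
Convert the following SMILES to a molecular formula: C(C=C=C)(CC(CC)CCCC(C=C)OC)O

C15H26O2

Heavy atoms from the SMILES: 15 C, 2 O.
Implicit hydrogens by atom environment:
  7 × C: 2 H each → 14
  5 × C: 1 H each → 5
  2 × C: 3 H each → 6
  1 × C: no H
  1 × O: 1 H
  1 × O: no H
  Total hydrogens = 26.
Molecular formula: C15H26O2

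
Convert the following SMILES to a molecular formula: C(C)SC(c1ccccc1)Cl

C9H11ClS

Heavy atoms from the SMILES: 9 C, 1 Cl, 1 S.
Implicit hydrogens by atom environment:
  5 × C (aromatic): 1 H each → 5
  1 × C: 3 H
  1 × C: 2 H
  1 × C: 1 H
  1 × C (aromatic): no H
  1 × Cl: no H
  1 × S: no H
  Total hydrogens = 11.
Molecular formula: C9H11ClS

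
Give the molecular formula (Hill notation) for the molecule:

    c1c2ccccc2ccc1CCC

C13H14

Heavy atoms from the SMILES: 13 C.
Implicit hydrogens by atom environment:
  7 × C (aromatic): 1 H each → 7
  3 × C (aromatic): no H
  2 × C: 2 H each → 4
  1 × C: 3 H
  Total hydrogens = 14.
Molecular formula: C13H14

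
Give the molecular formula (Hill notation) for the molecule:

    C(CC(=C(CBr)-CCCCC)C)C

C12H23Br

Heavy atoms from the SMILES: 1 Br, 12 C.
Implicit hydrogens by atom environment:
  7 × C: 2 H each → 14
  3 × C: 3 H each → 9
  2 × C: no H
  1 × Br: no H
  Total hydrogens = 23.
Molecular formula: C12H23Br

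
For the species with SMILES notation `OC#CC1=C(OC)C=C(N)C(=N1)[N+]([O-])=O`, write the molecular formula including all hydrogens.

C8H7N3O4

Heavy atoms from the SMILES: 8 C, 3 N, 4 O.
Implicit hydrogens by atom environment:
  4 × C (aromatic): no H
  2 × C: no H
  2 × O: no H
  1 × C: 3 H
  1 × C (aromatic): 1 H
  1 × N: 2 H
  1 × N (aromatic): no H
  1 × N (charge +1): no H
  1 × O: 1 H
  1 × O (charge -1): no H
  Total hydrogens = 7.
Molecular formula: C8H7N3O4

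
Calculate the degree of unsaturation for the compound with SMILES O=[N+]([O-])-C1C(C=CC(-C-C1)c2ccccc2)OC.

7

Molecular formula from the SMILES: C14H17NO3.
DoU = (2C + 2 + N − H − X)/2 = (2·14 + 2 + 1 − 17 − 0)/2 = 14/2 = 7.
(Structurally: 2 ring(s) + 5 π bond(s) = 7.)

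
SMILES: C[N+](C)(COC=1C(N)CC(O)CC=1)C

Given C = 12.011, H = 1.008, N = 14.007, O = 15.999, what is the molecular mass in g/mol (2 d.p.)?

Molecular formula: C10H21N2O2+.
M = 10×12.011 + 21×1.008 + 2×14.007 + 2×15.999 = 201.29 g/mol.

201.29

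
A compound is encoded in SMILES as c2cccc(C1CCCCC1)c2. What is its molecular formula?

C12H16

Heavy atoms from the SMILES: 12 C.
Implicit hydrogens by atom environment:
  5 × C: 2 H each → 10
  5 × C (aromatic): 1 H each → 5
  1 × C: 1 H
  1 × C (aromatic): no H
  Total hydrogens = 16.
Molecular formula: C12H16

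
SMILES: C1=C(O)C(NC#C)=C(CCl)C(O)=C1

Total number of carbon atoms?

9

The symbol for carbon appears 9 times in the SMILES. (Cl is a single chlorine, not C + l.)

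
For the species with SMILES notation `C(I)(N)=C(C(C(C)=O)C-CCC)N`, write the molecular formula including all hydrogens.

C9H17IN2O

Heavy atoms from the SMILES: 9 C, 1 I, 2 N, 1 O.
Implicit hydrogens by atom environment:
  3 × C: 2 H each → 6
  3 × C: no H
  2 × C: 3 H each → 6
  2 × N: 2 H each → 4
  1 × C: 1 H
  1 × I: no H
  1 × O: no H
  Total hydrogens = 17.
Molecular formula: C9H17IN2O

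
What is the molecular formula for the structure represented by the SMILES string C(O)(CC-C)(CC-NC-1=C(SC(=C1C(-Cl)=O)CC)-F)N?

C13H20ClFN2O2S

Heavy atoms from the SMILES: 13 C, 1 Cl, 1 F, 2 N, 2 O, 1 S.
Implicit hydrogens by atom environment:
  5 × C: 2 H each → 10
  4 × C (aromatic): no H
  2 × C: 3 H each → 6
  2 × C: no H
  1 × Cl: no H
  1 × F: no H
  1 × N: 2 H
  1 × N: 1 H
  1 × O: 1 H
  1 × O: no H
  1 × S (aromatic): no H
  Total hydrogens = 20.
Molecular formula: C13H20ClFN2O2S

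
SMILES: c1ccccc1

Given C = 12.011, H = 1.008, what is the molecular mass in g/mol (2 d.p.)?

Molecular formula: C6H6.
M = 6×12.011 + 6×1.008 = 78.11 g/mol.

78.11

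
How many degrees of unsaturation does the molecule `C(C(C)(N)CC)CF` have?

Molecular formula from the SMILES: C6H14FN.
DoU = (2C + 2 + N − H − X)/2 = (2·6 + 2 + 1 − 14 − 1)/2 = 0/2 = 0.
(Structurally: 0 ring(s) + 0 π bond(s) = 0.)

0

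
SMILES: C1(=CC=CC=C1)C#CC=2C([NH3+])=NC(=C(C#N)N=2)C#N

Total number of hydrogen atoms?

8

Hydrogens are implicit in SMILES; fill each atom to its normal valence:
  5 × C (aromatic): 1 H each → 5
  5 × C (aromatic): no H
  4 × C: no H
  2 × N (aromatic): no H
  2 × N: no H
  1 × N (charge +1): 3 H
  Total hydrogens = 8.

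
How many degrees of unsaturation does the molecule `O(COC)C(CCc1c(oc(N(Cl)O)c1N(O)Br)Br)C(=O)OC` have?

4

Molecular formula from the SMILES: C11H15Br2ClN2O7.
DoU = (2C + 2 + N − H − X)/2 = (2·11 + 2 + 2 − 15 − 3)/2 = 8/2 = 4.
(Structurally: 1 ring(s) + 3 π bond(s) = 4.)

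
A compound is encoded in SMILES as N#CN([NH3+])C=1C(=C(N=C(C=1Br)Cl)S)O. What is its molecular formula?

C6H5BrClN4OS+

Heavy atoms from the SMILES: 1 Br, 6 C, 1 Cl, 4 N, 1 O, 1 S.
Implicit hydrogens by atom environment:
  5 × C (aromatic): no H
  2 × N: no H
  1 × Br: no H
  1 × C: no H
  1 × Cl: no H
  1 × N (charge +1): 3 H
  1 × N (aromatic): no H
  1 × O: 1 H
  1 × S: 1 H
  Total hydrogens = 5.
Net charge +1.
Molecular formula: C6H5BrClN4OS+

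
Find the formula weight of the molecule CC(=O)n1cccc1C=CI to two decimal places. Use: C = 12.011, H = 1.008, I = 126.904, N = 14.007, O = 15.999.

Molecular formula: C8H8INO.
M = 8×12.011 + 8×1.008 + 1×126.904 + 1×14.007 + 1×15.999 = 261.06 g/mol.

261.06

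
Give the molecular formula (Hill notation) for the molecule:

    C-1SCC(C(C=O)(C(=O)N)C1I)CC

C9H14INO2S

Heavy atoms from the SMILES: 9 C, 1 I, 1 N, 2 O, 1 S.
Implicit hydrogens by atom environment:
  3 × C: 2 H each → 6
  3 × C: 1 H each → 3
  2 × C: no H
  2 × O: no H
  1 × C: 3 H
  1 × I: no H
  1 × N: 2 H
  1 × S: no H
  Total hydrogens = 14.
Molecular formula: C9H14INO2S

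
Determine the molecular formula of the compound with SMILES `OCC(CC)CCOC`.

Heavy atoms from the SMILES: 7 C, 2 O.
Implicit hydrogens by atom environment:
  4 × C: 2 H each → 8
  2 × C: 3 H each → 6
  1 × C: 1 H
  1 × O: 1 H
  1 × O: no H
  Total hydrogens = 16.
Molecular formula: C7H16O2

C7H16O2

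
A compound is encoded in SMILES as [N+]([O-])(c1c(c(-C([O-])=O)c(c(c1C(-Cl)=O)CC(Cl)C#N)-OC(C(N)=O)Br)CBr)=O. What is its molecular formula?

C14H8Br2Cl2N3O7-

Heavy atoms from the SMILES: 2 Br, 14 C, 2 Cl, 3 N, 7 O.
Implicit hydrogens by atom environment:
  6 × C (aromatic): no H
  5 × O: no H
  4 × C: no H
  2 × Br: no H
  2 × C: 2 H each → 4
  2 × C: 1 H each → 2
  2 × Cl: no H
  2 × O (charge -1): no H
  1 × N: 2 H
  1 × N (charge +1): no H
  1 × N: no H
  Total hydrogens = 8.
Net charge -1.
Molecular formula: C14H8Br2Cl2N3O7-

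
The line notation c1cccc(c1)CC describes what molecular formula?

Heavy atoms from the SMILES: 8 C.
Implicit hydrogens by atom environment:
  5 × C (aromatic): 1 H each → 5
  1 × C: 3 H
  1 × C: 2 H
  1 × C (aromatic): no H
  Total hydrogens = 10.
Molecular formula: C8H10

C8H10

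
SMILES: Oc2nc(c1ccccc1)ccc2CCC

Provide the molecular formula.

Heavy atoms from the SMILES: 14 C, 1 N, 1 O.
Implicit hydrogens by atom environment:
  7 × C (aromatic): 1 H each → 7
  4 × C (aromatic): no H
  2 × C: 2 H each → 4
  1 × C: 3 H
  1 × N (aromatic): no H
  1 × O: 1 H
  Total hydrogens = 15.
Molecular formula: C14H15NO

C14H15NO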